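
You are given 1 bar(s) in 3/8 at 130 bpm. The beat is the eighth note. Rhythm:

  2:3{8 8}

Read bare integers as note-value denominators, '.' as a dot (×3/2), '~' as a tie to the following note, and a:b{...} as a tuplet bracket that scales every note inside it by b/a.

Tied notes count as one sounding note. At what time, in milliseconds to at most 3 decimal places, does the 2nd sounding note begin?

note 2 onset = 3/2b = 692.308ms

1. 0.0ms @ 0 + 692.308ms (3/2)
2. 692.308ms @ 3/2 + 692.308ms (3/2)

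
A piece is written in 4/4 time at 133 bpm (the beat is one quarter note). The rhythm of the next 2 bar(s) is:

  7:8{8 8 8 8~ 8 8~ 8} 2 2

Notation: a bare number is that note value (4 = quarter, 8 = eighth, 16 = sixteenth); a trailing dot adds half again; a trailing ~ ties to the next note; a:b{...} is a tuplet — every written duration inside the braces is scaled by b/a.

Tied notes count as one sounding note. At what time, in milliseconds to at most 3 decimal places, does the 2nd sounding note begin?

1. 0.0ms @ 0 + 257.787ms (4/7)
2. 257.787ms @ 4/7 + 257.787ms (4/7)
3. 515.575ms @ 8/7 + 257.787ms (4/7)
4. 773.362ms @ 12/7 + 515.575ms (8/7)
5. 1288.937ms @ 20/7 + 515.575ms (8/7)
6. 1804.511ms @ 4 + 902.256ms (2)
7. 2706.767ms @ 6 + 902.256ms (2)

note 2 onset = 4/7b = 257.787ms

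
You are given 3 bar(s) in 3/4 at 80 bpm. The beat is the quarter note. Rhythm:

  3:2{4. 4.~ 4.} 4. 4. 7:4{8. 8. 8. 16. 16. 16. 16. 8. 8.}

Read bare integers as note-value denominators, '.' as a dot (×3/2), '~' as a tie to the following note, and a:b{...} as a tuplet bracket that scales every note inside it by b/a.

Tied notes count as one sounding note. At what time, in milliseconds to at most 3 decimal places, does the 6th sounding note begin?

note 6 onset = 45/7b = 4821.429ms

1. 0.0ms @ 0 + 750.0ms (1)
2. 750.0ms @ 1 + 1500.0ms (2)
3. 2250.0ms @ 3 + 1125.0ms (3/2)
4. 3375.0ms @ 9/2 + 1125.0ms (3/2)
5. 4500.0ms @ 6 + 321.429ms (3/7)
6. 4821.429ms @ 45/7 + 321.429ms (3/7)
7. 5142.857ms @ 48/7 + 321.429ms (3/7)
8. 5464.286ms @ 51/7 + 160.714ms (3/14)
9. 5625.0ms @ 15/2 + 160.714ms (3/14)
10. 5785.714ms @ 54/7 + 160.714ms (3/14)
11. 5946.429ms @ 111/14 + 160.714ms (3/14)
12. 6107.143ms @ 57/7 + 321.429ms (3/7)
13. 6428.571ms @ 60/7 + 321.429ms (3/7)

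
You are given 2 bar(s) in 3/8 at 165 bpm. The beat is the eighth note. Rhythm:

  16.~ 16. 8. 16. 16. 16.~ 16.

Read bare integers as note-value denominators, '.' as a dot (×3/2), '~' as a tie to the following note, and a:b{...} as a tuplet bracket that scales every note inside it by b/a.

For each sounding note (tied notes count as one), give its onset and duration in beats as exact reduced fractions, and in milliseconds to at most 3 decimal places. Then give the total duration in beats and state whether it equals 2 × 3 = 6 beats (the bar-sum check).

1) 0.0ms=0b +545.455ms=3/2b
2) 545.455ms=3/2b +545.455ms=3/2b
3) 1090.909ms=3b +272.727ms=3/4b
4) 1363.636ms=15/4b +272.727ms=3/4b
5) 1636.364ms=9/2b +545.455ms=3/2b
Σ=6b of 6 (165bpm 3/8) — PASS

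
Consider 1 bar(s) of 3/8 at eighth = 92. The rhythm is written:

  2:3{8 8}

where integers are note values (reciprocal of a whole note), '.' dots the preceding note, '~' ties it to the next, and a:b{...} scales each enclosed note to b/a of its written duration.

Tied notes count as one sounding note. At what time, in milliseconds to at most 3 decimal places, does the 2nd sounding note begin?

1. 0.0ms @ 0 + 978.261ms (3/2)
2. 978.261ms @ 3/2 + 978.261ms (3/2)

note 2 onset = 3/2b = 978.261ms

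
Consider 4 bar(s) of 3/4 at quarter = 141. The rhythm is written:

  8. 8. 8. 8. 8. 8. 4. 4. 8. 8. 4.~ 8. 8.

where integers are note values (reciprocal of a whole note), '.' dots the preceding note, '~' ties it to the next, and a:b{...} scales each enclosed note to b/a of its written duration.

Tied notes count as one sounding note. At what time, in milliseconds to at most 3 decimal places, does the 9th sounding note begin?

note 9 onset = 15/2b = 3191.489ms

1. 0.0ms @ 0 + 319.149ms (3/4)
2. 319.149ms @ 3/4 + 319.149ms (3/4)
3. 638.298ms @ 3/2 + 319.149ms (3/4)
4. 957.447ms @ 9/4 + 319.149ms (3/4)
5. 1276.596ms @ 3 + 319.149ms (3/4)
6. 1595.745ms @ 15/4 + 319.149ms (3/4)
7. 1914.894ms @ 9/2 + 638.298ms (3/2)
8. 2553.191ms @ 6 + 638.298ms (3/2)
9. 3191.489ms @ 15/2 + 319.149ms (3/4)
10. 3510.638ms @ 33/4 + 319.149ms (3/4)
11. 3829.787ms @ 9 + 957.447ms (9/4)
12. 4787.234ms @ 45/4 + 319.149ms (3/4)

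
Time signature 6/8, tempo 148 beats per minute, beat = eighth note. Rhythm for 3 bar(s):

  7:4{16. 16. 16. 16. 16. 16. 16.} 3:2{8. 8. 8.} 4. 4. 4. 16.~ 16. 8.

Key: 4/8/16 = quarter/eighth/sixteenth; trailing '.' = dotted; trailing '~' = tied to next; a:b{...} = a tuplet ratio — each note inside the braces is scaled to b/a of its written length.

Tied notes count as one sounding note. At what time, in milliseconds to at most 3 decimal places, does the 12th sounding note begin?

note 12 onset = 9b = 3648.649ms

1. 0.0ms @ 0 + 173.745ms (3/7)
2. 173.745ms @ 3/7 + 173.745ms (3/7)
3. 347.49ms @ 6/7 + 173.745ms (3/7)
4. 521.236ms @ 9/7 + 173.745ms (3/7)
5. 694.981ms @ 12/7 + 173.745ms (3/7)
6. 868.726ms @ 15/7 + 173.745ms (3/7)
7. 1042.471ms @ 18/7 + 173.745ms (3/7)
8. 1216.216ms @ 3 + 405.405ms (1)
9. 1621.622ms @ 4 + 405.405ms (1)
10. 2027.027ms @ 5 + 405.405ms (1)
11. 2432.432ms @ 6 + 1216.216ms (3)
12. 3648.649ms @ 9 + 1216.216ms (3)
13. 4864.865ms @ 12 + 1216.216ms (3)
14. 6081.081ms @ 15 + 608.108ms (3/2)
15. 6689.189ms @ 33/2 + 608.108ms (3/2)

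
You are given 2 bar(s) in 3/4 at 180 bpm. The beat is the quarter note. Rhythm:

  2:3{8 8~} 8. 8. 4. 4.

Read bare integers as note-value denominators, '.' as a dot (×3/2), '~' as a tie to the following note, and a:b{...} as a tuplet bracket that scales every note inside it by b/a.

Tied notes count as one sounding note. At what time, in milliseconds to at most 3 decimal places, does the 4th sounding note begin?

1. 0.0ms @ 0 + 250.0ms (3/4)
2. 250.0ms @ 3/4 + 500.0ms (3/2)
3. 750.0ms @ 9/4 + 250.0ms (3/4)
4. 1000.0ms @ 3 + 500.0ms (3/2)
5. 1500.0ms @ 9/2 + 500.0ms (3/2)

note 4 onset = 3b = 1000.0ms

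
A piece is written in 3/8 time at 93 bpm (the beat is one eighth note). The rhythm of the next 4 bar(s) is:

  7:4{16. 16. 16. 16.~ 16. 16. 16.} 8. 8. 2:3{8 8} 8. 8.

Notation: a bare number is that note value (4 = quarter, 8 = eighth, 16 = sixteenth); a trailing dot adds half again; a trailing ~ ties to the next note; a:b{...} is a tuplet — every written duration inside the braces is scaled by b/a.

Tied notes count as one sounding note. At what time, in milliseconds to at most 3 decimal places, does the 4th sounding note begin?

1. 0.0ms @ 0 + 276.498ms (3/7)
2. 276.498ms @ 3/7 + 276.498ms (3/7)
3. 552.995ms @ 6/7 + 276.498ms (3/7)
4. 829.493ms @ 9/7 + 552.995ms (6/7)
5. 1382.488ms @ 15/7 + 276.498ms (3/7)
6. 1658.986ms @ 18/7 + 276.498ms (3/7)
7. 1935.484ms @ 3 + 967.742ms (3/2)
8. 2903.226ms @ 9/2 + 967.742ms (3/2)
9. 3870.968ms @ 6 + 967.742ms (3/2)
10. 4838.71ms @ 15/2 + 967.742ms (3/2)
11. 5806.452ms @ 9 + 967.742ms (3/2)
12. 6774.194ms @ 21/2 + 967.742ms (3/2)

note 4 onset = 9/7b = 829.493ms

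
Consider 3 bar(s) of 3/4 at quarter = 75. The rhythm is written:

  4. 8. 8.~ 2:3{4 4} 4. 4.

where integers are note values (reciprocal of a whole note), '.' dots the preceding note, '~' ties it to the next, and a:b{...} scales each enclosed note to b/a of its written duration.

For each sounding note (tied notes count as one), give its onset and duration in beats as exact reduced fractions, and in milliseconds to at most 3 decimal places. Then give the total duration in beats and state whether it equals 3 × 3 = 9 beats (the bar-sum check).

1) 0.0ms=0b +1200.0ms=3/2b
2) 1200.0ms=3/2b +600.0ms=3/4b
3) 1800.0ms=9/4b +1800.0ms=9/4b
4) 3600.0ms=9/2b +1200.0ms=3/2b
5) 4800.0ms=6b +1200.0ms=3/2b
6) 6000.0ms=15/2b +1200.0ms=3/2b
Σ=9b of 9 (75bpm 3/4) — PASS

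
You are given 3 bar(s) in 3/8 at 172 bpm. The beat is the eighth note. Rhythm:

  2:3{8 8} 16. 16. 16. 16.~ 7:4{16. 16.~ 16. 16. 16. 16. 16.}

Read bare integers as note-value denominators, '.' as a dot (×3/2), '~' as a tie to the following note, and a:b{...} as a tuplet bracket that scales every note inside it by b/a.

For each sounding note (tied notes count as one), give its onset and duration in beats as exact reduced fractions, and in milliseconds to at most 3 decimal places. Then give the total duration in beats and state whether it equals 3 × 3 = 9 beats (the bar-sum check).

1) 0.0ms=0b +523.256ms=3/2b
2) 523.256ms=3/2b +523.256ms=3/2b
3) 1046.512ms=3b +261.628ms=3/4b
4) 1308.14ms=15/4b +261.628ms=3/4b
5) 1569.767ms=9/2b +261.628ms=3/4b
6) 1831.395ms=21/4b +411.13ms=33/28b
7) 2242.525ms=45/7b +299.003ms=6/7b
8) 2541.528ms=51/7b +149.502ms=3/7b
9) 2691.03ms=54/7b +149.502ms=3/7b
10) 2840.532ms=57/7b +149.502ms=3/7b
11) 2990.033ms=60/7b +149.502ms=3/7b
Σ=9b of 9 (172bpm 3/8) — PASS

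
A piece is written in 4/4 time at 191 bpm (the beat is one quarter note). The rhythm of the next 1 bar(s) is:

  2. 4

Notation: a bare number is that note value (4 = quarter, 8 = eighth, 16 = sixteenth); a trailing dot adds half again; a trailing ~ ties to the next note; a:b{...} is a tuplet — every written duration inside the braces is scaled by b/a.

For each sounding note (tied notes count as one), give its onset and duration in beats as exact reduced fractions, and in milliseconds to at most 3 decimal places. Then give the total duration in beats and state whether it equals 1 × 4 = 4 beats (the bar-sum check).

1) 0.0ms=0b +942.408ms=3b
2) 942.408ms=3b +314.136ms=1b
Σ=4b of 4 (191bpm 4/4) — PASS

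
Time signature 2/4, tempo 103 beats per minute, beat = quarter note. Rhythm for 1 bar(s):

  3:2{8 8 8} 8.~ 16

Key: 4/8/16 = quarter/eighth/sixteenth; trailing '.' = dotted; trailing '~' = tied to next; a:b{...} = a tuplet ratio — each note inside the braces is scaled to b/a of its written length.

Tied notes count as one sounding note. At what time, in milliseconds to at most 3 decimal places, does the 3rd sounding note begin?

1. 0.0ms @ 0 + 194.175ms (1/3)
2. 194.175ms @ 1/3 + 194.175ms (1/3)
3. 388.35ms @ 2/3 + 194.175ms (1/3)
4. 582.524ms @ 1 + 582.524ms (1)

note 3 onset = 2/3b = 388.35ms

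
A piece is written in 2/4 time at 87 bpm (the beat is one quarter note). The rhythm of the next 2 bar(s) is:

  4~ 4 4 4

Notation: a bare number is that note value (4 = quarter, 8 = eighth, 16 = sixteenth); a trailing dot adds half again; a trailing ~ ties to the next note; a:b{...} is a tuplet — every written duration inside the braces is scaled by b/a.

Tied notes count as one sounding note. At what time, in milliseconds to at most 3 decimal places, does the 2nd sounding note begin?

1. 0.0ms @ 0 + 1379.31ms (2)
2. 1379.31ms @ 2 + 689.655ms (1)
3. 2068.966ms @ 3 + 689.655ms (1)

note 2 onset = 2b = 1379.31ms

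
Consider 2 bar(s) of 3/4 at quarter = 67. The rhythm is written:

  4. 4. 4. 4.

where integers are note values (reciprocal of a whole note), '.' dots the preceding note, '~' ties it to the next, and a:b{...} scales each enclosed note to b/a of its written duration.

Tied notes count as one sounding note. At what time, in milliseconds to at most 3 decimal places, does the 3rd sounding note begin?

1. 0.0ms @ 0 + 1343.284ms (3/2)
2. 1343.284ms @ 3/2 + 1343.284ms (3/2)
3. 2686.567ms @ 3 + 1343.284ms (3/2)
4. 4029.851ms @ 9/2 + 1343.284ms (3/2)

note 3 onset = 3b = 2686.567ms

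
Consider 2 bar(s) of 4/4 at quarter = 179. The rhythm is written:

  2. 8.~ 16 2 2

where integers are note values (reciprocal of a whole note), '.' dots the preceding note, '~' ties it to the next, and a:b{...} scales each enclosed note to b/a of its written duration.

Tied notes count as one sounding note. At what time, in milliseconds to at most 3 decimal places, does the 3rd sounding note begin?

1. 0.0ms @ 0 + 1005.587ms (3)
2. 1005.587ms @ 3 + 335.196ms (1)
3. 1340.782ms @ 4 + 670.391ms (2)
4. 2011.173ms @ 6 + 670.391ms (2)

note 3 onset = 4b = 1340.782ms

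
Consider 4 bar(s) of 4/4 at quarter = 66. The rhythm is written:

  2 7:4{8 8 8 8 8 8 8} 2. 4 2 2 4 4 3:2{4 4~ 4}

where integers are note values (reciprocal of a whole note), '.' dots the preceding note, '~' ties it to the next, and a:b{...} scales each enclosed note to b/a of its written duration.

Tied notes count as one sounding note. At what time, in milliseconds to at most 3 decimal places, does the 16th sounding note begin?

1. 0.0ms @ 0 + 1818.182ms (2)
2. 1818.182ms @ 2 + 259.74ms (2/7)
3. 2077.922ms @ 16/7 + 259.74ms (2/7)
4. 2337.662ms @ 18/7 + 259.74ms (2/7)
5. 2597.403ms @ 20/7 + 259.74ms (2/7)
6. 2857.143ms @ 22/7 + 259.74ms (2/7)
7. 3116.883ms @ 24/7 + 259.74ms (2/7)
8. 3376.623ms @ 26/7 + 259.74ms (2/7)
9. 3636.364ms @ 4 + 2727.273ms (3)
10. 6363.636ms @ 7 + 909.091ms (1)
11. 7272.727ms @ 8 + 1818.182ms (2)
12. 9090.909ms @ 10 + 1818.182ms (2)
13. 10909.091ms @ 12 + 909.091ms (1)
14. 11818.182ms @ 13 + 909.091ms (1)
15. 12727.273ms @ 14 + 606.061ms (2/3)
16. 13333.333ms @ 44/3 + 1212.121ms (4/3)

note 16 onset = 44/3b = 13333.333ms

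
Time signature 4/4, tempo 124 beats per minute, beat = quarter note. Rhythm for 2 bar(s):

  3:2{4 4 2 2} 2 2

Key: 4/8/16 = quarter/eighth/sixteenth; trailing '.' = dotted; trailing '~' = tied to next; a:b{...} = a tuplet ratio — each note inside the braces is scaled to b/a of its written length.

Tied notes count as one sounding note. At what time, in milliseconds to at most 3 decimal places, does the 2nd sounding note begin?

1. 0.0ms @ 0 + 322.581ms (2/3)
2. 322.581ms @ 2/3 + 322.581ms (2/3)
3. 645.161ms @ 4/3 + 645.161ms (4/3)
4. 1290.323ms @ 8/3 + 645.161ms (4/3)
5. 1935.484ms @ 4 + 967.742ms (2)
6. 2903.226ms @ 6 + 967.742ms (2)

note 2 onset = 2/3b = 322.581ms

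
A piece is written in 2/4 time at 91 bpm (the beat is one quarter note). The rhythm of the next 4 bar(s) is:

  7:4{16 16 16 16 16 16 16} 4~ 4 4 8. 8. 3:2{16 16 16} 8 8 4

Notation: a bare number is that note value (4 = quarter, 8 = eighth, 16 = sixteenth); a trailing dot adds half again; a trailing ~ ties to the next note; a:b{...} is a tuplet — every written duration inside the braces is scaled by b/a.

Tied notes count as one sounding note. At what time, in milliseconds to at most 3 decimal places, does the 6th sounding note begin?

1. 0.0ms @ 0 + 94.192ms (1/7)
2. 94.192ms @ 1/7 + 94.192ms (1/7)
3. 188.383ms @ 2/7 + 94.192ms (1/7)
4. 282.575ms @ 3/7 + 94.192ms (1/7)
5. 376.766ms @ 4/7 + 94.192ms (1/7)
6. 470.958ms @ 5/7 + 94.192ms (1/7)
7. 565.149ms @ 6/7 + 94.192ms (1/7)
8. 659.341ms @ 1 + 1318.681ms (2)
9. 1978.022ms @ 3 + 659.341ms (1)
10. 2637.363ms @ 4 + 494.505ms (3/4)
11. 3131.868ms @ 19/4 + 494.505ms (3/4)
12. 3626.374ms @ 11/2 + 109.89ms (1/6)
13. 3736.264ms @ 17/3 + 109.89ms (1/6)
14. 3846.154ms @ 35/6 + 109.89ms (1/6)
15. 3956.044ms @ 6 + 329.67ms (1/2)
16. 4285.714ms @ 13/2 + 329.67ms (1/2)
17. 4615.385ms @ 7 + 659.341ms (1)

note 6 onset = 5/7b = 470.958ms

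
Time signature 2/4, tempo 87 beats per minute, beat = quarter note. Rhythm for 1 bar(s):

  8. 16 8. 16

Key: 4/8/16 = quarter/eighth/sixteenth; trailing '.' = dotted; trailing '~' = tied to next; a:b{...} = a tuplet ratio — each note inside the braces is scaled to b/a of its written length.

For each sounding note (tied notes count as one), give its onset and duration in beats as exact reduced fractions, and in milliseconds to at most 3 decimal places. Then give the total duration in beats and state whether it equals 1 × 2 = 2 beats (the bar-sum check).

1) 0.0ms=0b +517.241ms=3/4b
2) 517.241ms=3/4b +172.414ms=1/4b
3) 689.655ms=1b +517.241ms=3/4b
4) 1206.897ms=7/4b +172.414ms=1/4b
Σ=2b of 2 (87bpm 2/4) — PASS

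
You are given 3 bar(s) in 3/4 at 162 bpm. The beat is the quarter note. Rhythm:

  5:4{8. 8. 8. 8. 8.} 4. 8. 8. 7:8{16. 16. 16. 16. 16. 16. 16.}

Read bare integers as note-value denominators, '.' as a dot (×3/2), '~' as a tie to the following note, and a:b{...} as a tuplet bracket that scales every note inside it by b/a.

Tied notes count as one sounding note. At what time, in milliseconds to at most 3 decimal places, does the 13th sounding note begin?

1. 0.0ms @ 0 + 222.222ms (3/5)
2. 222.222ms @ 3/5 + 222.222ms (3/5)
3. 444.444ms @ 6/5 + 222.222ms (3/5)
4. 666.667ms @ 9/5 + 222.222ms (3/5)
5. 888.889ms @ 12/5 + 222.222ms (3/5)
6. 1111.111ms @ 3 + 555.556ms (3/2)
7. 1666.667ms @ 9/2 + 277.778ms (3/4)
8. 1944.444ms @ 21/4 + 277.778ms (3/4)
9. 2222.222ms @ 6 + 158.73ms (3/7)
10. 2380.952ms @ 45/7 + 158.73ms (3/7)
11. 2539.683ms @ 48/7 + 158.73ms (3/7)
12. 2698.413ms @ 51/7 + 158.73ms (3/7)
13. 2857.143ms @ 54/7 + 158.73ms (3/7)
14. 3015.873ms @ 57/7 + 158.73ms (3/7)
15. 3174.603ms @ 60/7 + 158.73ms (3/7)

note 13 onset = 54/7b = 2857.143ms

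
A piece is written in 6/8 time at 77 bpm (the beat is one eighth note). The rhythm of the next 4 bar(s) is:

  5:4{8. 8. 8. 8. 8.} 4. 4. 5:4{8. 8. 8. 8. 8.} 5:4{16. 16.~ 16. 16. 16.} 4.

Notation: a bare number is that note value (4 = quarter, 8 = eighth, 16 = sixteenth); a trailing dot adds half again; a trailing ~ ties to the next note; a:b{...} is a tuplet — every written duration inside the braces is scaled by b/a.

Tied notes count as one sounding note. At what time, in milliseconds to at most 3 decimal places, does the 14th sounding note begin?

1. 0.0ms @ 0 + 935.065ms (6/5)
2. 935.065ms @ 6/5 + 935.065ms (6/5)
3. 1870.13ms @ 12/5 + 935.065ms (6/5)
4. 2805.195ms @ 18/5 + 935.065ms (6/5)
5. 3740.26ms @ 24/5 + 935.065ms (6/5)
6. 4675.325ms @ 6 + 2337.662ms (3)
7. 7012.987ms @ 9 + 2337.662ms (3)
8. 9350.649ms @ 12 + 935.065ms (6/5)
9. 10285.714ms @ 66/5 + 935.065ms (6/5)
10. 11220.779ms @ 72/5 + 935.065ms (6/5)
11. 12155.844ms @ 78/5 + 935.065ms (6/5)
12. 13090.909ms @ 84/5 + 935.065ms (6/5)
13. 14025.974ms @ 18 + 467.532ms (3/5)
14. 14493.506ms @ 93/5 + 935.065ms (6/5)
15. 15428.571ms @ 99/5 + 467.532ms (3/5)
16. 15896.104ms @ 102/5 + 467.532ms (3/5)
17. 16363.636ms @ 21 + 2337.662ms (3)

note 14 onset = 93/5b = 14493.506ms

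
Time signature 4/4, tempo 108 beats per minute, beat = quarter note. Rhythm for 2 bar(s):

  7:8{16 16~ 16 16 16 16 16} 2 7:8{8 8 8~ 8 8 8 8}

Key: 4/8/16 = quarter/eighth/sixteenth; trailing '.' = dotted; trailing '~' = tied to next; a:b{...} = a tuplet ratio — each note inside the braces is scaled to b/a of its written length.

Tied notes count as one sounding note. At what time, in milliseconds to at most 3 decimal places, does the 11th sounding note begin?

1. 0.0ms @ 0 + 158.73ms (2/7)
2. 158.73ms @ 2/7 + 317.46ms (4/7)
3. 476.19ms @ 6/7 + 158.73ms (2/7)
4. 634.921ms @ 8/7 + 158.73ms (2/7)
5. 793.651ms @ 10/7 + 158.73ms (2/7)
6. 952.381ms @ 12/7 + 158.73ms (2/7)
7. 1111.111ms @ 2 + 1111.111ms (2)
8. 2222.222ms @ 4 + 317.46ms (4/7)
9. 2539.683ms @ 32/7 + 317.46ms (4/7)
10. 2857.143ms @ 36/7 + 634.921ms (8/7)
11. 3492.063ms @ 44/7 + 317.46ms (4/7)
12. 3809.524ms @ 48/7 + 317.46ms (4/7)
13. 4126.984ms @ 52/7 + 317.46ms (4/7)

note 11 onset = 44/7b = 3492.063ms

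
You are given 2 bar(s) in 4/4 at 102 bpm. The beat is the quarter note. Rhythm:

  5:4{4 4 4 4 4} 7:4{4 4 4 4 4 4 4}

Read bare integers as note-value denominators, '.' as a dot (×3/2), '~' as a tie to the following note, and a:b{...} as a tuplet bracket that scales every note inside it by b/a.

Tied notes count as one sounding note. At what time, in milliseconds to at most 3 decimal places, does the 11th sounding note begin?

1. 0.0ms @ 0 + 470.588ms (4/5)
2. 470.588ms @ 4/5 + 470.588ms (4/5)
3. 941.176ms @ 8/5 + 470.588ms (4/5)
4. 1411.765ms @ 12/5 + 470.588ms (4/5)
5. 1882.353ms @ 16/5 + 470.588ms (4/5)
6. 2352.941ms @ 4 + 336.134ms (4/7)
7. 2689.076ms @ 32/7 + 336.134ms (4/7)
8. 3025.21ms @ 36/7 + 336.134ms (4/7)
9. 3361.345ms @ 40/7 + 336.134ms (4/7)
10. 3697.479ms @ 44/7 + 336.134ms (4/7)
11. 4033.613ms @ 48/7 + 336.134ms (4/7)
12. 4369.748ms @ 52/7 + 336.134ms (4/7)

note 11 onset = 48/7b = 4033.613ms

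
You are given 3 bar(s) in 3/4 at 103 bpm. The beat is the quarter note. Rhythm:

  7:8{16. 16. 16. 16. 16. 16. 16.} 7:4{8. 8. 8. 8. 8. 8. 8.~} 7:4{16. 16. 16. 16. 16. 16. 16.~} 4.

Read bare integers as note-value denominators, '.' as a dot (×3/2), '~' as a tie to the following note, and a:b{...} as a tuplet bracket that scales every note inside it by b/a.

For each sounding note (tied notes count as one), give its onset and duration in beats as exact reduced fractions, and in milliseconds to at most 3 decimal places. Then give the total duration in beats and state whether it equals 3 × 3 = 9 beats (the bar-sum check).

1) 0.0ms=0b +249.653ms=3/7b
2) 249.653ms=3/7b +249.653ms=3/7b
3) 499.307ms=6/7b +249.653ms=3/7b
4) 748.96ms=9/7b +249.653ms=3/7b
5) 998.613ms=12/7b +249.653ms=3/7b
6) 1248.266ms=15/7b +249.653ms=3/7b
7) 1497.92ms=18/7b +249.653ms=3/7b
8) 1747.573ms=3b +249.653ms=3/7b
9) 1997.226ms=24/7b +249.653ms=3/7b
10) 2246.879ms=27/7b +249.653ms=3/7b
11) 2496.533ms=30/7b +249.653ms=3/7b
12) 2746.186ms=33/7b +249.653ms=3/7b
13) 2995.839ms=36/7b +249.653ms=3/7b
14) 3245.492ms=39/7b +374.48ms=9/14b
15) 3619.972ms=87/14b +124.827ms=3/14b
16) 3744.799ms=45/7b +124.827ms=3/14b
17) 3869.626ms=93/14b +124.827ms=3/14b
18) 3994.452ms=48/7b +124.827ms=3/14b
19) 4119.279ms=99/14b +124.827ms=3/14b
20) 4244.105ms=51/7b +998.613ms=12/7b
Σ=9b of 9 (103bpm 3/4) — PASS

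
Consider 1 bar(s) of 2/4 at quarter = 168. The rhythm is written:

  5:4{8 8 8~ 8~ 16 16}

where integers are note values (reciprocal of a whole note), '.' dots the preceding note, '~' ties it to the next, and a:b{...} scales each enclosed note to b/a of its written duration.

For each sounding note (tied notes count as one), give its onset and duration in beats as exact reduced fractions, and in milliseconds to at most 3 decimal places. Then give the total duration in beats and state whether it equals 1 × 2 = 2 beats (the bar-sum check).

1) 0.0ms=0b +142.857ms=2/5b
2) 142.857ms=2/5b +142.857ms=2/5b
3) 285.714ms=4/5b +357.143ms=1b
4) 642.857ms=9/5b +71.429ms=1/5b
Σ=2b of 2 (168bpm 2/4) — PASS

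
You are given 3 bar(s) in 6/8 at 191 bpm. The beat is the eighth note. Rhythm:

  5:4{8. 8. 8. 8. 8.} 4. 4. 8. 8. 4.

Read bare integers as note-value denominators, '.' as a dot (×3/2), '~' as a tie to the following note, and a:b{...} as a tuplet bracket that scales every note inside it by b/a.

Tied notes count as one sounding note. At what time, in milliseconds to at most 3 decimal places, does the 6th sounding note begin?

note 6 onset = 6b = 1884.817ms

1. 0.0ms @ 0 + 376.963ms (6/5)
2. 376.963ms @ 6/5 + 376.963ms (6/5)
3. 753.927ms @ 12/5 + 376.963ms (6/5)
4. 1130.89ms @ 18/5 + 376.963ms (6/5)
5. 1507.853ms @ 24/5 + 376.963ms (6/5)
6. 1884.817ms @ 6 + 942.408ms (3)
7. 2827.225ms @ 9 + 942.408ms (3)
8. 3769.634ms @ 12 + 471.204ms (3/2)
9. 4240.838ms @ 27/2 + 471.204ms (3/2)
10. 4712.042ms @ 15 + 942.408ms (3)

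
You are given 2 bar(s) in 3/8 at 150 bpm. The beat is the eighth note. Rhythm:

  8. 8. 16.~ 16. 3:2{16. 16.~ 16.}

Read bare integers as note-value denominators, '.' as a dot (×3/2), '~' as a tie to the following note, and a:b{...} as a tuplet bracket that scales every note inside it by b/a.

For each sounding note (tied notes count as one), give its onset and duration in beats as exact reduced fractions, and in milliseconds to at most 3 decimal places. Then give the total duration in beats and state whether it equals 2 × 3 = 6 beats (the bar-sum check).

1) 0.0ms=0b +600.0ms=3/2b
2) 600.0ms=3/2b +600.0ms=3/2b
3) 1200.0ms=3b +600.0ms=3/2b
4) 1800.0ms=9/2b +200.0ms=1/2b
5) 2000.0ms=5b +400.0ms=1b
Σ=6b of 6 (150bpm 3/8) — PASS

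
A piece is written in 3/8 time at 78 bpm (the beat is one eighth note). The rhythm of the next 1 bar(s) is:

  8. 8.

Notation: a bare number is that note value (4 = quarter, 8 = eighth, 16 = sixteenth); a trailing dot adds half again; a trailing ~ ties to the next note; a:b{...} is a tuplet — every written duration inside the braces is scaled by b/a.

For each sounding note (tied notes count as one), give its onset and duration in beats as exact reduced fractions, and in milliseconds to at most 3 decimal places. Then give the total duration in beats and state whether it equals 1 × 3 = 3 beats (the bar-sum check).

1) 0.0ms=0b +1153.846ms=3/2b
2) 1153.846ms=3/2b +1153.846ms=3/2b
Σ=3b of 3 (78bpm 3/8) — PASS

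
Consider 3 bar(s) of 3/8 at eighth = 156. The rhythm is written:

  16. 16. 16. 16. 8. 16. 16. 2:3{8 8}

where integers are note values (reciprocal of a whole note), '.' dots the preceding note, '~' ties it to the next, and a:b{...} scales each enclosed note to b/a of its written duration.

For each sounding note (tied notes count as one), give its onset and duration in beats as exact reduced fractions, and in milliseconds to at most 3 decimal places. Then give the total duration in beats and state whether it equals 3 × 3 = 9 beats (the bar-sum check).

1) 0.0ms=0b +288.462ms=3/4b
2) 288.462ms=3/4b +288.462ms=3/4b
3) 576.923ms=3/2b +288.462ms=3/4b
4) 865.385ms=9/4b +288.462ms=3/4b
5) 1153.846ms=3b +576.923ms=3/2b
6) 1730.769ms=9/2b +288.462ms=3/4b
7) 2019.231ms=21/4b +288.462ms=3/4b
8) 2307.692ms=6b +576.923ms=3/2b
9) 2884.615ms=15/2b +576.923ms=3/2b
Σ=9b of 9 (156bpm 3/8) — PASS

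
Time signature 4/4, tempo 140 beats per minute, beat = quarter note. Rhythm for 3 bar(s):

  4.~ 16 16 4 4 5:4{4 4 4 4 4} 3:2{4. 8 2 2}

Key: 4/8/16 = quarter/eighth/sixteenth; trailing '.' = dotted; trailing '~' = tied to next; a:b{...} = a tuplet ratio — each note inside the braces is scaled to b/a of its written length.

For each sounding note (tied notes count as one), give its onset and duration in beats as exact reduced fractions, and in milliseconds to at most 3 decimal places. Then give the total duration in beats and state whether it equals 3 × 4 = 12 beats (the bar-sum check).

1) 0.0ms=0b +750.0ms=7/4b
2) 750.0ms=7/4b +107.143ms=1/4b
3) 857.143ms=2b +428.571ms=1b
4) 1285.714ms=3b +428.571ms=1b
5) 1714.286ms=4b +342.857ms=4/5b
6) 2057.143ms=24/5b +342.857ms=4/5b
7) 2400.0ms=28/5b +342.857ms=4/5b
8) 2742.857ms=32/5b +342.857ms=4/5b
9) 3085.714ms=36/5b +342.857ms=4/5b
10) 3428.571ms=8b +428.571ms=1b
11) 3857.143ms=9b +142.857ms=1/3b
12) 4000.0ms=28/3b +571.429ms=4/3b
13) 4571.429ms=32/3b +571.429ms=4/3b
Σ=12b of 12 (140bpm 4/4) — PASS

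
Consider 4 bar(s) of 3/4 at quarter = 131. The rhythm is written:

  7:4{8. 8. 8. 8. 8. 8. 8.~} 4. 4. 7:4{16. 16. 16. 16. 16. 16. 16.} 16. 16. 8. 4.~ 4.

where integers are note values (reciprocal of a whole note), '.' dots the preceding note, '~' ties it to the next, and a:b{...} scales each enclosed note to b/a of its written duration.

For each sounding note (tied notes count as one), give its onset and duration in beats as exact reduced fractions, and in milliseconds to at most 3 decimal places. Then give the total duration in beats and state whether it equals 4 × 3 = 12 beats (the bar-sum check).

1) 0.0ms=0b +196.292ms=3/7b
2) 196.292ms=3/7b +196.292ms=3/7b
3) 392.585ms=6/7b +196.292ms=3/7b
4) 588.877ms=9/7b +196.292ms=3/7b
5) 785.169ms=12/7b +196.292ms=3/7b
6) 981.461ms=15/7b +196.292ms=3/7b
7) 1177.754ms=18/7b +883.315ms=27/14b
8) 2061.069ms=9/2b +687.023ms=3/2b
9) 2748.092ms=6b +98.146ms=3/14b
10) 2846.238ms=87/14b +98.146ms=3/14b
11) 2944.384ms=45/7b +98.146ms=3/14b
12) 3042.53ms=93/14b +98.146ms=3/14b
13) 3140.676ms=48/7b +98.146ms=3/14b
14) 3238.822ms=99/14b +98.146ms=3/14b
15) 3336.968ms=51/7b +98.146ms=3/14b
16) 3435.115ms=15/2b +171.756ms=3/8b
17) 3606.87ms=63/8b +171.756ms=3/8b
18) 3778.626ms=33/4b +343.511ms=3/4b
19) 4122.137ms=9b +1374.046ms=3b
Σ=12b of 12 (131bpm 3/4) — PASS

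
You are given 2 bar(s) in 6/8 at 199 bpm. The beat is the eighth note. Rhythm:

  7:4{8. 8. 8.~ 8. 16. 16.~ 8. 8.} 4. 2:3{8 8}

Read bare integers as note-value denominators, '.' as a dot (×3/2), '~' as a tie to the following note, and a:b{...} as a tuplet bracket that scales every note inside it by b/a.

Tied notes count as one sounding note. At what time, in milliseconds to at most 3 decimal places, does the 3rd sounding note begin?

1. 0.0ms @ 0 + 258.435ms (6/7)
2. 258.435ms @ 6/7 + 258.435ms (6/7)
3. 516.87ms @ 12/7 + 516.87ms (12/7)
4. 1033.74ms @ 24/7 + 129.218ms (3/7)
5. 1162.958ms @ 27/7 + 387.653ms (9/7)
6. 1550.61ms @ 36/7 + 258.435ms (6/7)
7. 1809.045ms @ 6 + 904.523ms (3)
8. 2713.568ms @ 9 + 452.261ms (3/2)
9. 3165.829ms @ 21/2 + 452.261ms (3/2)

note 3 onset = 12/7b = 516.87ms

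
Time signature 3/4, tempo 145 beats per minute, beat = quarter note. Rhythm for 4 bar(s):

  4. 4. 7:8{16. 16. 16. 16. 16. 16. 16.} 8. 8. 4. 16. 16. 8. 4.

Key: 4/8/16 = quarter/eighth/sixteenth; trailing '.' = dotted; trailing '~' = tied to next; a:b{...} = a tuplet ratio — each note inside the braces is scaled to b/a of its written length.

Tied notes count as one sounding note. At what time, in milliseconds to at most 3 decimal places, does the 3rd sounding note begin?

note 3 onset = 3b = 1241.379ms

1. 0.0ms @ 0 + 620.69ms (3/2)
2. 620.69ms @ 3/2 + 620.69ms (3/2)
3. 1241.379ms @ 3 + 177.34ms (3/7)
4. 1418.719ms @ 24/7 + 177.34ms (3/7)
5. 1596.059ms @ 27/7 + 177.34ms (3/7)
6. 1773.399ms @ 30/7 + 177.34ms (3/7)
7. 1950.739ms @ 33/7 + 177.34ms (3/7)
8. 2128.079ms @ 36/7 + 177.34ms (3/7)
9. 2305.419ms @ 39/7 + 177.34ms (3/7)
10. 2482.759ms @ 6 + 310.345ms (3/4)
11. 2793.103ms @ 27/4 + 310.345ms (3/4)
12. 3103.448ms @ 15/2 + 620.69ms (3/2)
13. 3724.138ms @ 9 + 155.172ms (3/8)
14. 3879.31ms @ 75/8 + 155.172ms (3/8)
15. 4034.483ms @ 39/4 + 310.345ms (3/4)
16. 4344.828ms @ 21/2 + 620.69ms (3/2)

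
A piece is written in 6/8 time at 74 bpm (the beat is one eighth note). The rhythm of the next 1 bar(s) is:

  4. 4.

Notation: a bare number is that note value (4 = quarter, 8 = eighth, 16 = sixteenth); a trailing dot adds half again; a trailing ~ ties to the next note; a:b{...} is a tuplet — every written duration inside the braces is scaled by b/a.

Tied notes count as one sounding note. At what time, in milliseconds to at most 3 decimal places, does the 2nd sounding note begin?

1. 0.0ms @ 0 + 2432.432ms (3)
2. 2432.432ms @ 3 + 2432.432ms (3)

note 2 onset = 3b = 2432.432ms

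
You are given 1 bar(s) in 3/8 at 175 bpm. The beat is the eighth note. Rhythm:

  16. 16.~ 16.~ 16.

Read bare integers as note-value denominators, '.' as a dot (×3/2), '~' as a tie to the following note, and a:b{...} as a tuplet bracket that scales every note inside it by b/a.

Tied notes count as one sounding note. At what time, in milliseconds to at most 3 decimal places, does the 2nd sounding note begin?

note 2 onset = 3/4b = 257.143ms

1. 0.0ms @ 0 + 257.143ms (3/4)
2. 257.143ms @ 3/4 + 771.429ms (9/4)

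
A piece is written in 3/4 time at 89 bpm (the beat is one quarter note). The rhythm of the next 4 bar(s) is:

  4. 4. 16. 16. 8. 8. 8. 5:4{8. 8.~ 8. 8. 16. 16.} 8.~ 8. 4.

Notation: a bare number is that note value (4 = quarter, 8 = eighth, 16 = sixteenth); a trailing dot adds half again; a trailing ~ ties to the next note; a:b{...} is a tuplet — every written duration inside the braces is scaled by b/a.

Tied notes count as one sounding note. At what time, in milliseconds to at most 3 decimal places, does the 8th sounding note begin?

1. 0.0ms @ 0 + 1011.236ms (3/2)
2. 1011.236ms @ 3/2 + 1011.236ms (3/2)
3. 2022.472ms @ 3 + 252.809ms (3/8)
4. 2275.281ms @ 27/8 + 252.809ms (3/8)
5. 2528.09ms @ 15/4 + 505.618ms (3/4)
6. 3033.708ms @ 9/2 + 505.618ms (3/4)
7. 3539.326ms @ 21/4 + 505.618ms (3/4)
8. 4044.944ms @ 6 + 404.494ms (3/5)
9. 4449.438ms @ 33/5 + 808.989ms (6/5)
10. 5258.427ms @ 39/5 + 404.494ms (3/5)
11. 5662.921ms @ 42/5 + 202.247ms (3/10)
12. 5865.169ms @ 87/10 + 202.247ms (3/10)
13. 6067.416ms @ 9 + 1011.236ms (3/2)
14. 7078.652ms @ 21/2 + 1011.236ms (3/2)

note 8 onset = 6b = 4044.944ms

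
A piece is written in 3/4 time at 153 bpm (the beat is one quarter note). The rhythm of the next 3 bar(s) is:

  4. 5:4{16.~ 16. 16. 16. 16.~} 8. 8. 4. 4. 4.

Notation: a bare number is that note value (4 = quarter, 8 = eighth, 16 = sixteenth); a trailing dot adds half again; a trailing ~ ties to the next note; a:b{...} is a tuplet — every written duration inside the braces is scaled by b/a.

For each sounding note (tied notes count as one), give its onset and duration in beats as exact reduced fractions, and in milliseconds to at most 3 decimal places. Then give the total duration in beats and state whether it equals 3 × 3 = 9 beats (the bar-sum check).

1) 0.0ms=0b +588.235ms=3/2b
2) 588.235ms=3/2b +235.294ms=3/5b
3) 823.529ms=21/10b +117.647ms=3/10b
4) 941.176ms=12/5b +117.647ms=3/10b
5) 1058.824ms=27/10b +411.765ms=21/20b
6) 1470.588ms=15/4b +294.118ms=3/4b
7) 1764.706ms=9/2b +588.235ms=3/2b
8) 2352.941ms=6b +588.235ms=3/2b
9) 2941.176ms=15/2b +588.235ms=3/2b
Σ=9b of 9 (153bpm 3/4) — PASS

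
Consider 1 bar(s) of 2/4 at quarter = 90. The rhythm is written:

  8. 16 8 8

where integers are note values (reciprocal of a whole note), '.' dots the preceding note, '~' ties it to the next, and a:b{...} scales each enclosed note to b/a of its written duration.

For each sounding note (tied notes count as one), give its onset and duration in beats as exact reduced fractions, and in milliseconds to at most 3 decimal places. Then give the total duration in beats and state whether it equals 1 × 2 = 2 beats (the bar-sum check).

1) 0.0ms=0b +500.0ms=3/4b
2) 500.0ms=3/4b +166.667ms=1/4b
3) 666.667ms=1b +333.333ms=1/2b
4) 1000.0ms=3/2b +333.333ms=1/2b
Σ=2b of 2 (90bpm 2/4) — PASS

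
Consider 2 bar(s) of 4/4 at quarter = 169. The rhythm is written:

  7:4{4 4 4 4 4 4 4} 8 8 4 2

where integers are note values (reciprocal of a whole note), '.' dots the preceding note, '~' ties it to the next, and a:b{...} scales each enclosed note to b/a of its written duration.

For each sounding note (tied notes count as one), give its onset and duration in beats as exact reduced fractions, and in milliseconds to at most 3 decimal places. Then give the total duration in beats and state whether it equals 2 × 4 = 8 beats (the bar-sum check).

1) 0.0ms=0b +202.874ms=4/7b
2) 202.874ms=4/7b +202.874ms=4/7b
3) 405.748ms=8/7b +202.874ms=4/7b
4) 608.622ms=12/7b +202.874ms=4/7b
5) 811.496ms=16/7b +202.874ms=4/7b
6) 1014.37ms=20/7b +202.874ms=4/7b
7) 1217.244ms=24/7b +202.874ms=4/7b
8) 1420.118ms=4b +177.515ms=1/2b
9) 1597.633ms=9/2b +177.515ms=1/2b
10) 1775.148ms=5b +355.03ms=1b
11) 2130.178ms=6b +710.059ms=2b
Σ=8b of 8 (169bpm 4/4) — PASS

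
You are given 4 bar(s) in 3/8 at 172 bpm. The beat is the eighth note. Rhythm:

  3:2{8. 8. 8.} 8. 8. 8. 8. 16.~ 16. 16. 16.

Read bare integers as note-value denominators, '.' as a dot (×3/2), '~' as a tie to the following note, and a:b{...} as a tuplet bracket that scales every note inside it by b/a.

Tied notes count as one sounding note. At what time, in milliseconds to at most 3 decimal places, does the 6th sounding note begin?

1. 0.0ms @ 0 + 348.837ms (1)
2. 348.837ms @ 1 + 348.837ms (1)
3. 697.674ms @ 2 + 348.837ms (1)
4. 1046.512ms @ 3 + 523.256ms (3/2)
5. 1569.767ms @ 9/2 + 523.256ms (3/2)
6. 2093.023ms @ 6 + 523.256ms (3/2)
7. 2616.279ms @ 15/2 + 523.256ms (3/2)
8. 3139.535ms @ 9 + 523.256ms (3/2)
9. 3662.791ms @ 21/2 + 261.628ms (3/4)
10. 3924.419ms @ 45/4 + 261.628ms (3/4)

note 6 onset = 6b = 2093.023ms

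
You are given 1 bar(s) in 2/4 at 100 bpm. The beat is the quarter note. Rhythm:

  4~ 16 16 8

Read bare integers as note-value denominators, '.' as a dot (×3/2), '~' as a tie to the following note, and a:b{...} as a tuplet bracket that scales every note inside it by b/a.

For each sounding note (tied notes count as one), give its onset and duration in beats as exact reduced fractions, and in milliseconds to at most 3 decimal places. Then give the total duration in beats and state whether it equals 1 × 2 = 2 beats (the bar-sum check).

1) 0.0ms=0b +750.0ms=5/4b
2) 750.0ms=5/4b +150.0ms=1/4b
3) 900.0ms=3/2b +300.0ms=1/2b
Σ=2b of 2 (100bpm 2/4) — PASS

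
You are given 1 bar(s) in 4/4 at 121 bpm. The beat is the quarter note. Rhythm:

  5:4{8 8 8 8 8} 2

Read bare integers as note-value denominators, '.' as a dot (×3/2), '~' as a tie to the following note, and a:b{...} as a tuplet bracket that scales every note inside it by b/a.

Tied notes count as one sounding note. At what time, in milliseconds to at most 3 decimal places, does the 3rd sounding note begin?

1. 0.0ms @ 0 + 198.347ms (2/5)
2. 198.347ms @ 2/5 + 198.347ms (2/5)
3. 396.694ms @ 4/5 + 198.347ms (2/5)
4. 595.041ms @ 6/5 + 198.347ms (2/5)
5. 793.388ms @ 8/5 + 198.347ms (2/5)
6. 991.736ms @ 2 + 991.736ms (2)

note 3 onset = 4/5b = 396.694ms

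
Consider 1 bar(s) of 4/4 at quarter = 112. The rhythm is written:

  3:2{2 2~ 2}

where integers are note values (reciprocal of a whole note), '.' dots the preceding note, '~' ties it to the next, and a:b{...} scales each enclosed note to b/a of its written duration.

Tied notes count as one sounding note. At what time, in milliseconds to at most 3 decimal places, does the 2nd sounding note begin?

1. 0.0ms @ 0 + 714.286ms (4/3)
2. 714.286ms @ 4/3 + 1428.571ms (8/3)

note 2 onset = 4/3b = 714.286ms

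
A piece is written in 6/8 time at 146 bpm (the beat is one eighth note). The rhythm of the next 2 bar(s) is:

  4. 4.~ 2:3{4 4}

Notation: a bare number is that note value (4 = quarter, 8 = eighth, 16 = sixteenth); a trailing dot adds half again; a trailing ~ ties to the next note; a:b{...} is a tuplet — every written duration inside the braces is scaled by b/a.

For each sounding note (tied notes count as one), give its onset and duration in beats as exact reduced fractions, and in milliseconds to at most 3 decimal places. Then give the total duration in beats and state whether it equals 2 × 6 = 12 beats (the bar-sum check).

1) 0.0ms=0b +1232.877ms=3b
2) 1232.877ms=3b +2465.753ms=6b
3) 3698.63ms=9b +1232.877ms=3b
Σ=12b of 12 (146bpm 6/8) — PASS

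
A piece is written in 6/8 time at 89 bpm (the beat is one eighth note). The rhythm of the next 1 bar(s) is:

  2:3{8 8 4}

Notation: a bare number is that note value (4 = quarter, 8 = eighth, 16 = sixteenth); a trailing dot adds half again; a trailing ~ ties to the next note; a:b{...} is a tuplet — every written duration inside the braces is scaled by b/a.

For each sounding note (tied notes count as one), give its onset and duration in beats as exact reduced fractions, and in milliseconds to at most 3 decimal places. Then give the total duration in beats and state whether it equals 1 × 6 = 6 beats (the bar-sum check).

1) 0.0ms=0b +1011.236ms=3/2b
2) 1011.236ms=3/2b +1011.236ms=3/2b
3) 2022.472ms=3b +2022.472ms=3b
Σ=6b of 6 (89bpm 6/8) — PASS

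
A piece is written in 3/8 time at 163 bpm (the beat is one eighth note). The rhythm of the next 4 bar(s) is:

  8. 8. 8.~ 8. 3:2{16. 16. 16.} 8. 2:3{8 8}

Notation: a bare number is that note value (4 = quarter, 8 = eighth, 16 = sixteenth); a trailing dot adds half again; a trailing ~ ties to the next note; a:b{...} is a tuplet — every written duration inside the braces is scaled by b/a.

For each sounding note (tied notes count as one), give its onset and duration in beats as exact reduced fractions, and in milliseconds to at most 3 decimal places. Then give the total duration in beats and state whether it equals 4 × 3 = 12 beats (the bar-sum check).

1) 0.0ms=0b +552.147ms=3/2b
2) 552.147ms=3/2b +552.147ms=3/2b
3) 1104.294ms=3b +1104.294ms=3b
4) 2208.589ms=6b +184.049ms=1/2b
5) 2392.638ms=13/2b +184.049ms=1/2b
6) 2576.687ms=7b +184.049ms=1/2b
7) 2760.736ms=15/2b +552.147ms=3/2b
8) 3312.883ms=9b +552.147ms=3/2b
9) 3865.031ms=21/2b +552.147ms=3/2b
Σ=12b of 12 (163bpm 3/8) — PASS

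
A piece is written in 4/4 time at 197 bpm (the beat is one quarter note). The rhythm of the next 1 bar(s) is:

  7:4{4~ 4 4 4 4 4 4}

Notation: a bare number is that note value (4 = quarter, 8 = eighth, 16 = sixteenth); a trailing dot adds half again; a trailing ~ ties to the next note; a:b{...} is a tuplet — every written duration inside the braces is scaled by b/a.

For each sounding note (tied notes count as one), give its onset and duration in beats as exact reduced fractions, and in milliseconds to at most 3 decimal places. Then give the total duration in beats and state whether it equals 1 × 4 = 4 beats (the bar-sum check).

1) 0.0ms=0b +348.078ms=8/7b
2) 348.078ms=8/7b +174.039ms=4/7b
3) 522.117ms=12/7b +174.039ms=4/7b
4) 696.157ms=16/7b +174.039ms=4/7b
5) 870.196ms=20/7b +174.039ms=4/7b
6) 1044.235ms=24/7b +174.039ms=4/7b
Σ=4b of 4 (197bpm 4/4) — PASS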